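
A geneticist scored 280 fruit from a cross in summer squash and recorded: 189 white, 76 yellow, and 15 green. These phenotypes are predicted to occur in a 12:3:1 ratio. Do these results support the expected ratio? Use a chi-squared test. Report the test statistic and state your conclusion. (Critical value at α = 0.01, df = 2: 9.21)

12.976; not consistent

Total ratio parts = 16. Expected numbers out of 280:
  white: 280 × 12/16 = 210
  yellow: 280 × 3/16 = 52.5
  green: 280 × 1/16 = 17.5
χ² = Σ (O − E)² / E
  white: (189 − 210)² / 210 = 2.1000
  yellow: (76 − 52.5)² / 52.5 = 10.5190
  green: (15 − 17.5)² / 17.5 = 0.3571
χ² = 2.1000 + 10.5190 + 0.3571 = 12.9761 ≈ 12.976
Degrees of freedom = 3 − 1 = 2; critical value at α = 0.01 is 9.21.
Since 12.976 > 9.21, we reject the null hypothesis — the data do not fit the 12:3:1 ratio.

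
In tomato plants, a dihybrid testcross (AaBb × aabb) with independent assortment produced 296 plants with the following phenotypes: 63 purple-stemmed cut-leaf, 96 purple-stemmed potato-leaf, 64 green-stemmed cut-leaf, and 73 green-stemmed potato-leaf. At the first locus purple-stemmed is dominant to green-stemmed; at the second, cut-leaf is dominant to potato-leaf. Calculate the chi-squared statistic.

9.541

A dihybrid testcross with independent assortment gives a 1:1:1:1 ratio.
Expected counts for N = 296 under a 1:1:1:1 ratio (total parts = 4):
  purple-stemmed cut-leaf: 296 × 1/4 = 74
  purple-stemmed potato-leaf: 296 × 1/4 = 74
  green-stemmed cut-leaf: 296 × 1/4 = 74
  green-stemmed potato-leaf: 296 × 1/4 = 74
χ² = Σ (O − E)² / E
  purple-stemmed cut-leaf: (63 − 74)² / 74 = 1.6351
  purple-stemmed potato-leaf: (96 − 74)² / 74 = 6.5405
  green-stemmed cut-leaf: (64 − 74)² / 74 = 1.3514
  green-stemmed potato-leaf: (73 − 74)² / 74 = 0.0135
χ² = 1.6351 + 6.5405 + 1.3514 + 0.0135 = 9.5405 ≈ 9.541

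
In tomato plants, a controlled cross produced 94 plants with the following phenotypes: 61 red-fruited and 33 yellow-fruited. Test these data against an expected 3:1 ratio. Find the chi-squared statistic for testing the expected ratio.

5.121

Total ratio parts = 4. Expected numbers out of 94:
  red-fruited: 94 × 3/4 = 70.5
  yellow-fruited: 94 × 1/4 = 23.5
χ² = Σ (O − E)² / E
  red-fruited: (61 − 70.5)² / 70.5 = 1.2801
  yellow-fruited: (33 − 23.5)² / 23.5 = 3.8404
χ² = 1.2801 + 3.8404 = 5.1205 ≈ 5.121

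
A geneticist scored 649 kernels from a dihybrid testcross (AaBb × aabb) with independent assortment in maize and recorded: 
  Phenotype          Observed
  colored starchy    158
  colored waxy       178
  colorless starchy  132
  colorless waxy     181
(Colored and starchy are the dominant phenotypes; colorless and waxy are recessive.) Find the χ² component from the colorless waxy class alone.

2.167

A dihybrid testcross with independent assortment gives a 1:1:1:1 ratio.
Total ratio parts = 4. Expected numbers out of 649:
  colored starchy: 649 × 1/4 = 162.25
  colored waxy: 649 × 1/4 = 162.25
  colorless starchy: 649 × 1/4 = 162.25
  colorless waxy: 649 × 1/4 = 162.25
Contribution of colorless waxy: (181 − 162.25)² / 162.25 = 2.1668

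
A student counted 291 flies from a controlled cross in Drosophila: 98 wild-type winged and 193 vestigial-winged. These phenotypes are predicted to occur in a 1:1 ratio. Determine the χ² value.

The 1:1 ratio has 2 parts, so with N = 291 the expected counts are:
  wild-type winged: 291 × 1/2 = 145.5
  vestigial-winged: 291 × 1/2 = 145.5
χ² = Σ (O − E)² / E
  wild-type winged: (98 − 145.5)² / 145.5 = 15.5069
  vestigial-winged: (193 − 145.5)² / 145.5 = 15.5069
χ² = 15.5069 + 15.5069 = 31.0138 ≈ 31.014

31.014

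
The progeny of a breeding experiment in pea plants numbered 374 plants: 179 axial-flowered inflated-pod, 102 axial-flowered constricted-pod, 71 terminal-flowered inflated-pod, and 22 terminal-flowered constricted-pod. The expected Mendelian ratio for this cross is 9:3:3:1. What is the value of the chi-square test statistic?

19.260

Total ratio parts = 16. Expected numbers out of 374:
  axial-flowered inflated-pod: 374 × 9/16 = 210.375
  axial-flowered constricted-pod: 374 × 3/16 = 70.125
  terminal-flowered inflated-pod: 374 × 3/16 = 70.125
  terminal-flowered constricted-pod: 374 × 1/16 = 23.375
χ² = Σ (O − E)² / E
  axial-flowered inflated-pod: (179 − 210.375)² / 210.375 = 4.6792
  axial-flowered constricted-pod: (102 − 70.125)² / 70.125 = 14.4886
  terminal-flowered inflated-pod: (71 − 70.125)² / 70.125 = 0.0109
  terminal-flowered constricted-pod: (22 − 23.375)² / 23.375 = 0.0809
χ² = 4.6792 + 14.4886 + 0.0109 + 0.0809 = 19.2596 ≈ 19.260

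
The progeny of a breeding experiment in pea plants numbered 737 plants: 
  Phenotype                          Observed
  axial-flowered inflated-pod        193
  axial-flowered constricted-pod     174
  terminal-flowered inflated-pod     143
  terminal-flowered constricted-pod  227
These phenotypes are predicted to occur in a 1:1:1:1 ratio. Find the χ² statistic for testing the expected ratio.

20.140

Under the 1:1:1:1 hypothesis (Σ ratio = 4, N = 737):
  axial-flowered inflated-pod: 737 × 1/4 = 184.25
  axial-flowered constricted-pod: 737 × 1/4 = 184.25
  terminal-flowered inflated-pod: 737 × 1/4 = 184.25
  terminal-flowered constricted-pod: 737 × 1/4 = 184.25
χ² = Σ (O − E)² / E
  axial-flowered inflated-pod: (193 − 184.25)² / 184.25 = 0.4155
  axial-flowered constricted-pod: (174 − 184.25)² / 184.25 = 0.5702
  terminal-flowered inflated-pod: (143 − 184.25)² / 184.25 = 9.2351
  terminal-flowered constricted-pod: (227 − 184.25)² / 184.25 = 9.9189
χ² = 0.4155 + 0.5702 + 9.2351 + 9.9189 = 20.1397 ≈ 20.140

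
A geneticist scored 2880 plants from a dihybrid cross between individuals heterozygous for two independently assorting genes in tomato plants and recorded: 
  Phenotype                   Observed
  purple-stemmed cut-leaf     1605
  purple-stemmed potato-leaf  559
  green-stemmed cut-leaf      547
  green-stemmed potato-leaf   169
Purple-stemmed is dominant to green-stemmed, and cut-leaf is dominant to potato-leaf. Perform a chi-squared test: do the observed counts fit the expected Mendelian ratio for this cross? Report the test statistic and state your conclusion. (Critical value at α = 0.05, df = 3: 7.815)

A dihybrid F₂ with independent assortment and complete dominance at both loci gives a 9:3:3:1 phenotypic ratio.
Expected counts for N = 2880 under a 9:3:3:1 ratio (total parts = 16):
  purple-stemmed cut-leaf: 2880 × 9/16 = 1620
  purple-stemmed potato-leaf: 2880 × 3/16 = 540
  green-stemmed cut-leaf: 2880 × 3/16 = 540
  green-stemmed potato-leaf: 2880 × 1/16 = 180
χ² = Σ (O − E)² / E
  purple-stemmed cut-leaf: (1605 − 1620)² / 1620 = 0.1389
  purple-stemmed potato-leaf: (559 − 540)² / 540 = 0.6685
  green-stemmed cut-leaf: (547 − 540)² / 540 = 0.0907
  green-stemmed potato-leaf: (169 − 180)² / 180 = 0.6722
χ² = 0.1389 + 0.6685 + 0.0907 + 0.6722 = 1.5703 ≈ 1.570
Degrees of freedom = 4 − 1 = 3; critical value at α = 0.05 is 7.815.
Since 1.570 < 7.815, we fail to reject the null hypothesis — the data are consistent with the 9:3:3:1 ratio.

1.570; consistent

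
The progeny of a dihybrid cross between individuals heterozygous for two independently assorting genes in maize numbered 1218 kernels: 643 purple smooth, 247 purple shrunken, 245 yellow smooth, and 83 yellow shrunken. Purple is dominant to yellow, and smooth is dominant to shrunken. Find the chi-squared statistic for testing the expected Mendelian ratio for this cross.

A dihybrid F₂ with independent assortment and complete dominance at both loci gives a 9:3:3:1 phenotypic ratio.
Total ratio parts = 16. Expected numbers out of 1218:
  purple smooth: 1218 × 9/16 = 685.125
  purple shrunken: 1218 × 3/16 = 228.375
  yellow smooth: 1218 × 3/16 = 228.375
  yellow shrunken: 1218 × 1/16 = 76.125
χ² = Σ (O − E)² / E
  purple smooth: (643 − 685.125)² / 685.125 = 2.5901
  purple shrunken: (247 − 228.375)² / 228.375 = 1.5190
  yellow smooth: (245 − 228.375)² / 228.375 = 1.2102
  yellow shrunken: (83 − 76.125)² / 76.125 = 0.6209
χ² = 2.5901 + 1.5190 + 1.2102 + 0.6209 = 5.9402 ≈ 5.940

5.940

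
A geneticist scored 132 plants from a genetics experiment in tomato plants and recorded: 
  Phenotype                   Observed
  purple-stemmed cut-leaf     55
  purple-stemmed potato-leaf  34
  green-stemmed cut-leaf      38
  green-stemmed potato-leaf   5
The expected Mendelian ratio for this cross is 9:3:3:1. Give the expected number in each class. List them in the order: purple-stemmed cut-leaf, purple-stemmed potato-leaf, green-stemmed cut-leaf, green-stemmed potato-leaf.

74.25, 24.75, 24.75, 8.25

Total ratio parts = 16. Expected numbers out of 132:
  purple-stemmed cut-leaf: 132 × 9/16 = 74.25
  purple-stemmed potato-leaf: 132 × 3/16 = 24.75
  green-stemmed cut-leaf: 132 × 3/16 = 24.75
  green-stemmed potato-leaf: 132 × 1/16 = 8.25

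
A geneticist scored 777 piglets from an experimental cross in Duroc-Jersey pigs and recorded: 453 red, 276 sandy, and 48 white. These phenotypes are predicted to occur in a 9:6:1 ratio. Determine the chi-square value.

1.399

Expected counts for N = 777 under a 9:6:1 ratio (total parts = 16):
  red: 777 × 9/16 = 437.0625
  sandy: 777 × 6/16 = 291.375
  white: 777 × 1/16 = 48.5625
χ² = Σ (O − E)² / E
  red: (453 − 437.0625)² / 437.0625 = 0.5812
  sandy: (276 − 291.375)² / 291.375 = 0.8113
  white: (48 − 48.5625)² / 48.5625 = 0.0065
χ² = 0.5812 + 0.8113 + 0.0065 = 1.399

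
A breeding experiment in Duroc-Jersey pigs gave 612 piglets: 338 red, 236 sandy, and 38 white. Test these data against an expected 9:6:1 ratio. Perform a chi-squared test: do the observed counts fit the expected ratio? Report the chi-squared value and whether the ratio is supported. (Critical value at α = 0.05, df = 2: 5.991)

Total ratio parts = 16. Expected numbers out of 612:
  red: 612 × 9/16 = 344.25
  sandy: 612 × 6/16 = 229.5
  white: 612 × 1/16 = 38.25
χ² = Σ (O − E)² / E
  red: (338 − 344.25)² / 344.25 = 0.1135
  sandy: (236 − 229.5)² / 229.5 = 0.1841
  white: (38 − 38.25)² / 38.25 = 0.0016
χ² = 0.1135 + 0.1841 + 0.0016 = 0.2992 ≈ 0.299
Degrees of freedom = 3 − 1 = 2; critical value at α = 0.05 is 5.991.
Since 0.299 < 5.991, we fail to reject the null hypothesis — the data are consistent with the 9:6:1 ratio.

0.299; consistent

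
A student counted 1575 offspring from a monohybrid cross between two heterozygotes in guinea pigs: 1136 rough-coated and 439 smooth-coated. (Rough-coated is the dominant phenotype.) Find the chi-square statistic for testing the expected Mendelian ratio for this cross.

6.934

For a monohybrid cross between heterozygotes with complete dominance, the expected phenotypic ratio is 3:1.
Under the 3:1 hypothesis (Σ ratio = 4, N = 1575):
  rough-coated: 1575 × 3/4 = 1181.25
  smooth-coated: 1575 × 1/4 = 393.75
χ² = Σ (O − E)² / E
  rough-coated: (1136 − 1181.25)² / 1181.25 = 1.7334
  smooth-coated: (439 − 393.75)² / 393.75 = 5.2002
χ² = 1.7334 + 5.2002 = 6.9336 ≈ 6.934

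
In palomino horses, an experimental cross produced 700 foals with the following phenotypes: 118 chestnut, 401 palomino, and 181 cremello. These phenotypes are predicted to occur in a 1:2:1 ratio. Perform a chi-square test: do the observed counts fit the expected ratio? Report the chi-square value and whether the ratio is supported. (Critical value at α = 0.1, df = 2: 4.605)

The 1:2:1 ratio has 4 parts, so with N = 700 the expected counts are:
  chestnut: 700 × 1/4 = 175
  palomino: 700 × 2/4 = 350
  cremello: 700 × 1/4 = 175
χ² = Σ (O − E)² / E
  chestnut: (118 − 175)² / 175 = 18.5657
  palomino: (401 − 350)² / 350 = 7.4314
  cremello: (181 − 175)² / 175 = 0.2057
χ² = 18.5657 + 7.4314 + 0.2057 = 26.2028 ≈ 26.203
Degrees of freedom = 3 − 1 = 2; critical value at α = 0.1 is 4.605.
Since 26.203 > 4.605, we reject the null hypothesis — the data do not fit the 1:2:1 ratio.

26.203; not consistent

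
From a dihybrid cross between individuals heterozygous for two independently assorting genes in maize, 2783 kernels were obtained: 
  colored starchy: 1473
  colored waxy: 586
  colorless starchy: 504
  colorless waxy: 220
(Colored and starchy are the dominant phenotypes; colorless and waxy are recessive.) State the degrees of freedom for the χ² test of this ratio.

A dihybrid F₂ with independent assortment and complete dominance at both loci gives a 9:3:3:1 phenotypic ratio.
A goodness-of-fit test with 4 phenotype classes has df = 4 − 1 = 3.

3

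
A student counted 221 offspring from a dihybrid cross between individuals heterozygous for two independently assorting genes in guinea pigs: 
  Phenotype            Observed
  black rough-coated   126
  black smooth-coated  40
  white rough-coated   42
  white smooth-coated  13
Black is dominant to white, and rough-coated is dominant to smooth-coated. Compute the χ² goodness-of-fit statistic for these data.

0.128

A dihybrid F₂ with independent assortment and complete dominance at both loci gives a 9:3:3:1 phenotypic ratio.
Under the 9:3:3:1 hypothesis (Σ ratio = 16, N = 221):
  black rough-coated: 221 × 9/16 = 124.3125
  black smooth-coated: 221 × 3/16 = 41.4375
  white rough-coated: 221 × 3/16 = 41.4375
  white smooth-coated: 221 × 1/16 = 13.8125
χ² = Σ (O − E)² / E
  black rough-coated: (126 − 124.3125)² / 124.3125 = 0.0229
  black smooth-coated: (40 − 41.4375)² / 41.4375 = 0.0499
  white rough-coated: (42 − 41.4375)² / 41.4375 = 0.0076
  white smooth-coated: (13 − 13.8125)² / 13.8125 = 0.0478
χ² = 0.0229 + 0.0499 + 0.0076 + 0.0478 = 0.1282 ≈ 0.128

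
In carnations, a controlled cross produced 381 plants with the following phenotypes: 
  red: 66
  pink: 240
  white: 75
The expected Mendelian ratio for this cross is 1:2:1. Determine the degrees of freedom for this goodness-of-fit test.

2

A goodness-of-fit test with 3 phenotype classes has df = 3 − 1 = 2.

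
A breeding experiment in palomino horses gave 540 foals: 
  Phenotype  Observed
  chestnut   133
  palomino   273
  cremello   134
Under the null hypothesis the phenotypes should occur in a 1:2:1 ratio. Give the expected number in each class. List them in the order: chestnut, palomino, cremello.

Expected counts for N = 540 under a 1:2:1 ratio (total parts = 4):
  chestnut: 540 × 1/4 = 135
  palomino: 540 × 2/4 = 270
  cremello: 540 × 1/4 = 135

135, 270, 135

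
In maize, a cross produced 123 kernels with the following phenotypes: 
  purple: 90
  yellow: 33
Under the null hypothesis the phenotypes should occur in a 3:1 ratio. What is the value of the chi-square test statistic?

The 3:1 ratio has 4 parts, so with N = 123 the expected counts are:
  purple: 123 × 3/4 = 92.25
  yellow: 123 × 1/4 = 30.75
χ² = Σ (O − E)² / E
  purple: (90 − 92.25)² / 92.25 = 0.0549
  yellow: (33 − 30.75)² / 30.75 = 0.1646
χ² = 0.0549 + 0.1646 = 0.2195 ≈ 0.220

0.220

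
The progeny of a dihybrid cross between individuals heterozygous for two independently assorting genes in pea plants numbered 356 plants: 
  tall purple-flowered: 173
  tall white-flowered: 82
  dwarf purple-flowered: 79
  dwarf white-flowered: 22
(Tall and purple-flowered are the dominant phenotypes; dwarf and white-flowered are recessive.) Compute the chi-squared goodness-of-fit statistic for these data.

9.443

A dihybrid F₂ with independent assortment and complete dominance at both loci gives a 9:3:3:1 phenotypic ratio.
Total ratio parts = 16. Expected numbers out of 356:
  tall purple-flowered: 356 × 9/16 = 200.25
  tall white-flowered: 356 × 3/16 = 66.75
  dwarf purple-flowered: 356 × 3/16 = 66.75
  dwarf white-flowered: 356 × 1/16 = 22.25
χ² = Σ (O − E)² / E
  tall purple-flowered: (173 − 200.25)² / 200.25 = 3.7082
  tall white-flowered: (82 − 66.75)² / 66.75 = 3.4841
  dwarf purple-flowered: (79 − 66.75)² / 66.75 = 2.2481
  dwarf white-flowered: (22 − 22.25)² / 22.25 = 0.0028
χ² = 3.7082 + 3.4841 + 2.2481 + 0.0028 = 9.4432 ≈ 9.443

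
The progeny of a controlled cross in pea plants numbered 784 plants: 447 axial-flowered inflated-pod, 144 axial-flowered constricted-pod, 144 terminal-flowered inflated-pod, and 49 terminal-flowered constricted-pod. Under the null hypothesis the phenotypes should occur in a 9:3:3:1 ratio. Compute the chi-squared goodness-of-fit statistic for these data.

0.204

The 9:3:3:1 ratio has 16 parts, so with N = 784 the expected counts are:
  axial-flowered inflated-pod: 784 × 9/16 = 441
  axial-flowered constricted-pod: 784 × 3/16 = 147
  terminal-flowered inflated-pod: 784 × 3/16 = 147
  terminal-flowered constricted-pod: 784 × 1/16 = 49
χ² = Σ (O − E)² / E
  axial-flowered inflated-pod: (447 − 441)² / 441 = 0.0816
  axial-flowered constricted-pod: (144 − 147)² / 147 = 0.0612
  terminal-flowered inflated-pod: (144 − 147)² / 147 = 0.0612
  terminal-flowered constricted-pod: (49 − 49)² / 49 = 0.0000
χ² = 0.0816 + 0.0612 + 0.0612 + 0.0000 = 0.204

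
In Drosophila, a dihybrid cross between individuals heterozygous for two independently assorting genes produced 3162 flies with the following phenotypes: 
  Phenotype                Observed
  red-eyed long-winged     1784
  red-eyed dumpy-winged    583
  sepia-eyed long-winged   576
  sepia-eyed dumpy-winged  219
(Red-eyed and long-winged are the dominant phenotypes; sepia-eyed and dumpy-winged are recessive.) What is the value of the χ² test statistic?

A dihybrid F₂ with independent assortment and complete dominance at both loci gives a 9:3:3:1 phenotypic ratio.
Expected counts for N = 3162 under a 9:3:3:1 ratio (total parts = 16):
  red-eyed long-winged: 3162 × 9/16 = 1778.625
  red-eyed dumpy-winged: 3162 × 3/16 = 592.875
  sepia-eyed long-winged: 3162 × 3/16 = 592.875
  sepia-eyed dumpy-winged: 3162 × 1/16 = 197.625
χ² = Σ (O − E)² / E
  red-eyed long-winged: (1784 − 1778.625)² / 1778.625 = 0.0162
  red-eyed dumpy-winged: (583 − 592.875)² / 592.875 = 0.1645
  sepia-eyed long-winged: (576 − 592.875)² / 592.875 = 0.4803
  sepia-eyed dumpy-winged: (219 − 197.625)² / 197.625 = 2.3119
χ² = 0.0162 + 0.1645 + 0.4803 + 2.3119 = 2.9729 ≈ 2.973

2.973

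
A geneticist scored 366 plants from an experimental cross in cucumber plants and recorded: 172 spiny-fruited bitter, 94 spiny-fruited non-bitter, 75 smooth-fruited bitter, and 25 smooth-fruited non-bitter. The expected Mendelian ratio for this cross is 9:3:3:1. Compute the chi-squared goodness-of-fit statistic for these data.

15.746

Total ratio parts = 16. Expected numbers out of 366:
  spiny-fruited bitter: 366 × 9/16 = 205.875
  spiny-fruited non-bitter: 366 × 3/16 = 68.625
  smooth-fruited bitter: 366 × 3/16 = 68.625
  smooth-fruited non-bitter: 366 × 1/16 = 22.875
χ² = Σ (O − E)² / E
  spiny-fruited bitter: (172 − 205.875)² / 205.875 = 5.5738
  spiny-fruited non-bitter: (94 − 68.625)² / 68.625 = 9.3827
  smooth-fruited bitter: (75 − 68.625)² / 68.625 = 0.5922
  smooth-fruited non-bitter: (25 − 22.875)² / 22.875 = 0.1974
χ² = 5.5738 + 9.3827 + 0.5922 + 0.1974 = 15.7461 ≈ 15.746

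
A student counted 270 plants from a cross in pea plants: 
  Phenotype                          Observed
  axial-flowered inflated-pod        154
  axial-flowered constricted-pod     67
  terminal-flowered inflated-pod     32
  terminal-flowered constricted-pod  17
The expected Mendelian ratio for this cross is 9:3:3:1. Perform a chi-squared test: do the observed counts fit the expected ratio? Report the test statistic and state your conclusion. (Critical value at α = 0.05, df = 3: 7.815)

12.179; not consistent

The 9:3:3:1 ratio has 16 parts, so with N = 270 the expected counts are:
  axial-flowered inflated-pod: 270 × 9/16 = 151.875
  axial-flowered constricted-pod: 270 × 3/16 = 50.625
  terminal-flowered inflated-pod: 270 × 3/16 = 50.625
  terminal-flowered constricted-pod: 270 × 1/16 = 16.875
χ² = Σ (O − E)² / E
  axial-flowered inflated-pod: (154 − 151.875)² / 151.875 = 0.0297
  axial-flowered constricted-pod: (67 − 50.625)² / 50.625 = 5.2966
  terminal-flowered inflated-pod: (32 − 50.625)² / 50.625 = 6.8522
  terminal-flowered constricted-pod: (17 − 16.875)² / 16.875 = 0.0009
χ² = 0.0297 + 5.2966 + 6.8522 + 0.0009 = 12.1794 ≈ 12.179
Degrees of freedom = 4 − 1 = 3; critical value at α = 0.05 is 7.815.
Since 12.179 > 7.815, we reject the null hypothesis — the data do not fit the 9:3:3:1 ratio.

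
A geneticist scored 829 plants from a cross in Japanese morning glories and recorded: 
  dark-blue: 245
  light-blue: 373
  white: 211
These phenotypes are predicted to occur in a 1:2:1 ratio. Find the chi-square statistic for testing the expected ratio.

The 1:2:1 ratio has 4 parts, so with N = 829 the expected counts are:
  dark-blue: 829 × 1/4 = 207.25
  light-blue: 829 × 2/4 = 414.5
  white: 829 × 1/4 = 207.25
χ² = Σ (O − E)² / E
  dark-blue: (245 − 207.25)² / 207.25 = 6.8761
  light-blue: (373 − 414.5)² / 414.5 = 4.1550
  white: (211 − 207.25)² / 207.25 = 0.0679
χ² = 6.8761 + 4.1550 + 0.0679 = 11.099

11.099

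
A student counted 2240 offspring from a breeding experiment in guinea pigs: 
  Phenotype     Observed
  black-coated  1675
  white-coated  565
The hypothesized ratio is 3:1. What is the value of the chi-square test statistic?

Expected counts for N = 2240 under a 3:1 ratio (total parts = 4):
  black-coated: 2240 × 3/4 = 1680
  white-coated: 2240 × 1/4 = 560
χ² = Σ (O − E)² / E
  black-coated: (1675 − 1680)² / 1680 = 0.0149
  white-coated: (565 − 560)² / 560 = 0.0446
χ² = 0.0149 + 0.0446 = 0.0595 ≈ 0.060

0.060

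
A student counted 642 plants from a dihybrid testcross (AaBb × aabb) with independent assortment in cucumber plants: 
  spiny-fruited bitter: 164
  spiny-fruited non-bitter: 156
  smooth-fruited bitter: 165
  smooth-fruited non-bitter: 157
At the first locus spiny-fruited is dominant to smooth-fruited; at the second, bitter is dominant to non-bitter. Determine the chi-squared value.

0.405

A dihybrid testcross with independent assortment gives a 1:1:1:1 ratio.
The 1:1:1:1 ratio has 4 parts, so with N = 642 the expected counts are:
  spiny-fruited bitter: 642 × 1/4 = 160.5
  spiny-fruited non-bitter: 642 × 1/4 = 160.5
  smooth-fruited bitter: 642 × 1/4 = 160.5
  smooth-fruited non-bitter: 642 × 1/4 = 160.5
χ² = Σ (O − E)² / E
  spiny-fruited bitter: (164 − 160.5)² / 160.5 = 0.0763
  spiny-fruited non-bitter: (156 − 160.5)² / 160.5 = 0.1262
  smooth-fruited bitter: (165 − 160.5)² / 160.5 = 0.1262
  smooth-fruited non-bitter: (157 − 160.5)² / 160.5 = 0.0763
χ² = 0.0763 + 0.1262 + 0.1262 + 0.0763 = 0.405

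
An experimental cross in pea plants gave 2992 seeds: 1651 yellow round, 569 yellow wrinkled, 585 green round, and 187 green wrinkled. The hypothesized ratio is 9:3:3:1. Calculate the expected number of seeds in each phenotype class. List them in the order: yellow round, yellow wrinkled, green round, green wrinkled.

The 9:3:3:1 ratio has 16 parts, so with N = 2992 the expected counts are:
  yellow round: 2992 × 9/16 = 1683
  yellow wrinkled: 2992 × 3/16 = 561
  green round: 2992 × 3/16 = 561
  green wrinkled: 2992 × 1/16 = 187

1683, 561, 561, 187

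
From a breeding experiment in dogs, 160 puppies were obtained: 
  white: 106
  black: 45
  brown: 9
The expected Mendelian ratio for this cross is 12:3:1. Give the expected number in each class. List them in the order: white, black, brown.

120, 30, 10

Total ratio parts = 16. Expected numbers out of 160:
  white: 160 × 12/16 = 120
  black: 160 × 3/16 = 30
  brown: 160 × 1/16 = 10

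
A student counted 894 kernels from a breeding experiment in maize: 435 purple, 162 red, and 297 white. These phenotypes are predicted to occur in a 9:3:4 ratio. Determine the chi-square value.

33.521

Expected counts for N = 894 under a 9:3:4 ratio (total parts = 16):
  purple: 894 × 9/16 = 502.875
  red: 894 × 3/16 = 167.625
  white: 894 × 4/16 = 223.5
χ² = Σ (O − E)² / E
  purple: (435 − 502.875)² / 502.875 = 9.1614
  red: (162 − 167.625)² / 167.625 = 0.1888
  white: (297 − 223.5)² / 223.5 = 24.1711
χ² = 9.1614 + 0.1888 + 24.1711 = 33.5213 ≈ 33.521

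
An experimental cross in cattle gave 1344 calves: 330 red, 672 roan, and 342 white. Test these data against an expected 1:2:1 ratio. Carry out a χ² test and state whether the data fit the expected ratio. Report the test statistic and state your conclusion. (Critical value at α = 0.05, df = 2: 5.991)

Under the 1:2:1 hypothesis (Σ ratio = 4, N = 1344):
  red: 1344 × 1/4 = 336
  roan: 1344 × 2/4 = 672
  white: 1344 × 1/4 = 336
χ² = Σ (O − E)² / E
  red: (330 − 336)² / 336 = 0.1071
  roan: (672 − 672)² / 672 = 0.0000
  white: (342 − 336)² / 336 = 0.1071
χ² = 0.1071 + 0.0000 + 0.1071 = 0.2142 ≈ 0.214
Degrees of freedom = 3 − 1 = 2; critical value at α = 0.05 is 5.991.
Since 0.214 < 5.991, we fail to reject the null hypothesis — the data are consistent with the 1:2:1 ratio.

0.214; consistent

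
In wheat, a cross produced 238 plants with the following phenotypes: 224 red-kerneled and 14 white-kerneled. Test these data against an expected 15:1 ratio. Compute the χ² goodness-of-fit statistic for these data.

Under the 15:1 hypothesis (Σ ratio = 16, N = 238):
  red-kerneled: 238 × 15/16 = 223.125
  white-kerneled: 238 × 1/16 = 14.875
χ² = Σ (O − E)² / E
  red-kerneled: (224 − 223.125)² / 223.125 = 0.0034
  white-kerneled: (14 − 14.875)² / 14.875 = 0.0515
χ² = 0.0034 + 0.0515 = 0.0549 ≈ 0.055

0.055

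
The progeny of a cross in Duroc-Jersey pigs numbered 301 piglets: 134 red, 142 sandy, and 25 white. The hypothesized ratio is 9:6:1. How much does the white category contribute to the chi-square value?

Expected counts for N = 301 under a 9:6:1 ratio (total parts = 16):
  red: 301 × 9/16 = 169.3125
  sandy: 301 × 6/16 = 112.875
  white: 301 × 1/16 = 18.8125
Contribution of white: (25 − 18.8125)² / 18.8125 = 2.0351

2.035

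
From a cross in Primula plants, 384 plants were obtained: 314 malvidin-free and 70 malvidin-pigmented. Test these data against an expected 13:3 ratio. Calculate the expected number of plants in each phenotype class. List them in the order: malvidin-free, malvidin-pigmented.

Under the 13:3 hypothesis (Σ ratio = 16, N = 384):
  malvidin-free: 384 × 13/16 = 312
  malvidin-pigmented: 384 × 3/16 = 72

312, 72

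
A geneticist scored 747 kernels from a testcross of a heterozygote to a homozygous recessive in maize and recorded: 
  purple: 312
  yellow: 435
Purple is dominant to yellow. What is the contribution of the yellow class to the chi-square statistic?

10.127

A testcross of a heterozygote (Aa × aa) gives a 1:1 phenotypic ratio.
Total ratio parts = 2. Expected numbers out of 747:
  purple: 747 × 1/2 = 373.5
  yellow: 747 × 1/2 = 373.5
Contribution of yellow: (435 − 373.5)² / 373.5 = 10.1265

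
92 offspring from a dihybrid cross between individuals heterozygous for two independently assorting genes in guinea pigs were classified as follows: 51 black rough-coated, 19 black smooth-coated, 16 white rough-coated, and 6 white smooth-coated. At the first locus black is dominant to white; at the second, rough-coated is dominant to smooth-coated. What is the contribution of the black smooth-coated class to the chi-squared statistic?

A dihybrid F₂ with independent assortment and complete dominance at both loci gives a 9:3:3:1 phenotypic ratio.
Under the 9:3:3:1 hypothesis (Σ ratio = 16, N = 92):
  black rough-coated: 92 × 9/16 = 51.75
  black smooth-coated: 92 × 3/16 = 17.25
  white rough-coated: 92 × 3/16 = 17.25
  white smooth-coated: 92 × 1/16 = 5.75
Contribution of black smooth-coated: (19 − 17.25)² / 17.25 = 0.1775

0.178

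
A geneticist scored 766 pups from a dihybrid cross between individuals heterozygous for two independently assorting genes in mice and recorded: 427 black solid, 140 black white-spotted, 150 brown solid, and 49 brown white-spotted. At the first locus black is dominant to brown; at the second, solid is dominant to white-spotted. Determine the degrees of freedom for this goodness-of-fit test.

3

A dihybrid F₂ with independent assortment and complete dominance at both loci gives a 9:3:3:1 phenotypic ratio.
A goodness-of-fit test with 4 phenotype classes has df = 4 − 1 = 3.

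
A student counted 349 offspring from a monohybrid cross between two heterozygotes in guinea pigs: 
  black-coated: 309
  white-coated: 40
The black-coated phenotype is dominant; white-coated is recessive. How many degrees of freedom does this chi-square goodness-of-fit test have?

For a monohybrid cross between heterozygotes with complete dominance, the expected phenotypic ratio is 3:1.
A goodness-of-fit test with 2 phenotype classes has df = 2 − 1 = 1.

1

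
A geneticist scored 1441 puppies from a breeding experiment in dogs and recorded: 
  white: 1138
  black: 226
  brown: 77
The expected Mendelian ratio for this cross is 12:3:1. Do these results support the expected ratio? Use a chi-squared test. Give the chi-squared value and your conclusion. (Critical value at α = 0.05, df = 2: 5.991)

Under the 12:3:1 hypothesis (Σ ratio = 16, N = 1441):
  white: 1441 × 12/16 = 1080.75
  black: 1441 × 3/16 = 270.1875
  brown: 1441 × 1/16 = 90.0625
χ² = Σ (O − E)² / E
  white: (1138 − 1080.75)² / 1080.75 = 3.0327
  black: (226 − 270.1875)² / 270.1875 = 7.2266
  brown: (77 − 90.0625)² / 90.0625 = 1.8946
χ² = 3.0327 + 7.2266 + 1.8946 = 12.1539 ≈ 12.154
Degrees of freedom = 3 − 1 = 2; critical value at α = 0.05 is 5.991.
Since 12.154 > 5.991, we reject the null hypothesis — the data do not fit the 12:3:1 ratio.

12.154; not consistent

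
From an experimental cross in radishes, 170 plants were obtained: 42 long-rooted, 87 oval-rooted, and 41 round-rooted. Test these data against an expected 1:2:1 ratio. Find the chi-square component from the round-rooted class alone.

Expected counts for N = 170 under a 1:2:1 ratio (total parts = 4):
  long-rooted: 170 × 1/4 = 42.5
  oval-rooted: 170 × 2/4 = 85
  round-rooted: 170 × 1/4 = 42.5
Contribution of round-rooted: (41 − 42.5)² / 42.5 = 0.0529

0.053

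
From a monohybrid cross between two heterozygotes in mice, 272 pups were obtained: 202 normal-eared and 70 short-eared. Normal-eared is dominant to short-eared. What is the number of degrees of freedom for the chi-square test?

1

For a monohybrid cross between heterozygotes with complete dominance, the expected phenotypic ratio is 3:1.
A goodness-of-fit test with 2 phenotype classes has df = 2 − 1 = 1.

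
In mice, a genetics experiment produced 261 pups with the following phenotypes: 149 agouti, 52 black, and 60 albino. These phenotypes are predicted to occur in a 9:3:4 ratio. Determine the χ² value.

0.647

The 9:3:4 ratio has 16 parts, so with N = 261 the expected counts are:
  agouti: 261 × 9/16 = 146.8125
  black: 261 × 3/16 = 48.9375
  albino: 261 × 4/16 = 65.25
χ² = Σ (O − E)² / E
  agouti: (149 − 146.8125)² / 146.8125 = 0.0326
  black: (52 − 48.9375)² / 48.9375 = 0.1917
  albino: (60 − 65.25)² / 65.25 = 0.4224
χ² = 0.0326 + 0.1917 + 0.4224 = 0.6467 ≈ 0.647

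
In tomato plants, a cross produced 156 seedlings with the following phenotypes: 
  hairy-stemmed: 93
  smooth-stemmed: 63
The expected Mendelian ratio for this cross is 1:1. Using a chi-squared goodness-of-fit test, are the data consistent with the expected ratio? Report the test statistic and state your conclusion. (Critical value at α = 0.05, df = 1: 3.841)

The 1:1 ratio has 2 parts, so with N = 156 the expected counts are:
  hairy-stemmed: 156 × 1/2 = 78
  smooth-stemmed: 156 × 1/2 = 78
χ² = Σ (O − E)² / E
  hairy-stemmed: (93 − 78)² / 78 = 2.8846
  smooth-stemmed: (63 − 78)² / 78 = 2.8846
χ² = 2.8846 + 2.8846 = 5.7692 ≈ 5.769
Degrees of freedom = 2 − 1 = 1; critical value at α = 0.05 is 3.841.
Since 5.769 > 3.841, we reject the null hypothesis — the data do not fit the 1:1 ratio.

5.769; not consistent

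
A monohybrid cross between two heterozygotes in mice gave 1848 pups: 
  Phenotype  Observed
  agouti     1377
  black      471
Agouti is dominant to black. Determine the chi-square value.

For a monohybrid cross between heterozygotes with complete dominance, the expected phenotypic ratio is 3:1.
Expected counts for N = 1848 under a 3:1 ratio (total parts = 4):
  agouti: 1848 × 3/4 = 1386
  black: 1848 × 1/4 = 462
χ² = Σ (O − E)² / E
  agouti: (1377 − 1386)² / 1386 = 0.0584
  black: (471 − 462)² / 462 = 0.1753
χ² = 0.0584 + 0.1753 = 0.2337 ≈ 0.234

0.234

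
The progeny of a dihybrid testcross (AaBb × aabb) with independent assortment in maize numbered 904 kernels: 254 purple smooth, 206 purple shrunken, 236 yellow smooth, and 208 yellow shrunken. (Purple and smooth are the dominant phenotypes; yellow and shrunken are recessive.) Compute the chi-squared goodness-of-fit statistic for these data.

7.115

A dihybrid testcross with independent assortment gives a 1:1:1:1 ratio.
Expected counts for N = 904 under a 1:1:1:1 ratio (total parts = 4):
  purple smooth: 904 × 1/4 = 226
  purple shrunken: 904 × 1/4 = 226
  yellow smooth: 904 × 1/4 = 226
  yellow shrunken: 904 × 1/4 = 226
χ² = Σ (O − E)² / E
  purple smooth: (254 − 226)² / 226 = 3.4690
  purple shrunken: (206 − 226)² / 226 = 1.7699
  yellow smooth: (236 − 226)² / 226 = 0.4425
  yellow shrunken: (208 − 226)² / 226 = 1.4336
χ² = 3.4690 + 1.7699 + 0.4425 + 1.4336 = 7.115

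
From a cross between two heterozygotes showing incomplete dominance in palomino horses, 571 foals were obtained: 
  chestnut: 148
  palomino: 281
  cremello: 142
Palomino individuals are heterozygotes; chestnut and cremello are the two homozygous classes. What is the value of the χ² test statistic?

With incomplete dominance, a heterozygote × heterozygote cross gives a 1:2:1 phenotypic ratio.
Expected counts for N = 571 under a 1:2:1 ratio (total parts = 4):
  chestnut: 571 × 1/4 = 142.75
  palomino: 571 × 2/4 = 285.5
  cremello: 571 × 1/4 = 142.75
χ² = Σ (O − E)² / E
  chestnut: (148 − 142.75)² / 142.75 = 0.1931
  palomino: (281 − 285.5)² / 285.5 = 0.0709
  cremello: (142 − 142.75)² / 142.75 = 0.0039
χ² = 0.1931 + 0.0709 + 0.0039 = 0.2679 ≈ 0.268

0.268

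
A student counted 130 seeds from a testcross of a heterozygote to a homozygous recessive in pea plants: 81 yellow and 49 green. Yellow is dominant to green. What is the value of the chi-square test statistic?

7.877

A testcross of a heterozygote (Aa × aa) gives a 1:1 phenotypic ratio.
Expected counts for N = 130 under a 1:1 ratio (total parts = 2):
  yellow: 130 × 1/2 = 65
  green: 130 × 1/2 = 65
χ² = Σ (O − E)² / E
  yellow: (81 − 65)² / 65 = 3.9385
  green: (49 − 65)² / 65 = 3.9385
χ² = 3.9385 + 3.9385 = 7.877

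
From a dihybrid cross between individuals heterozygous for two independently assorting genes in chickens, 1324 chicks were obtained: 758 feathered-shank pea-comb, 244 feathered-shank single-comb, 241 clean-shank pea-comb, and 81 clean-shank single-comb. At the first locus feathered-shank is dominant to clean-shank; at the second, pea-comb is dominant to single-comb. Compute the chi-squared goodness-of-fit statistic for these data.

0.557

A dihybrid F₂ with independent assortment and complete dominance at both loci gives a 9:3:3:1 phenotypic ratio.
Under the 9:3:3:1 hypothesis (Σ ratio = 16, N = 1324):
  feathered-shank pea-comb: 1324 × 9/16 = 744.75
  feathered-shank single-comb: 1324 × 3/16 = 248.25
  clean-shank pea-comb: 1324 × 3/16 = 248.25
  clean-shank single-comb: 1324 × 1/16 = 82.75
χ² = Σ (O − E)² / E
  feathered-shank pea-comb: (758 − 744.75)² / 744.75 = 0.2357
  feathered-shank single-comb: (244 − 248.25)² / 248.25 = 0.0728
  clean-shank pea-comb: (241 − 248.25)² / 248.25 = 0.2117
  clean-shank single-comb: (81 − 82.75)² / 82.75 = 0.0370
χ² = 0.2357 + 0.0728 + 0.2117 + 0.0370 = 0.5572 ≈ 0.557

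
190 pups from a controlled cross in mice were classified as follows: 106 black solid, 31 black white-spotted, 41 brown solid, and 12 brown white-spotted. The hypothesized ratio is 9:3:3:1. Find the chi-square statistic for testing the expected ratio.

Under the 9:3:3:1 hypothesis (Σ ratio = 16, N = 190):
  black solid: 190 × 9/16 = 106.875
  black white-spotted: 190 × 3/16 = 35.625
  brown solid: 190 × 3/16 = 35.625
  brown white-spotted: 190 × 1/16 = 11.875
χ² = Σ (O − E)² / E
  black solid: (106 − 106.875)² / 106.875 = 0.0072
  black white-spotted: (31 − 35.625)² / 35.625 = 0.6004
  brown solid: (41 − 35.625)² / 35.625 = 0.8110
  brown white-spotted: (12 − 11.875)² / 11.875 = 0.0013
χ² = 0.0072 + 0.6004 + 0.8110 + 0.0013 = 1.4199 ≈ 1.420

1.420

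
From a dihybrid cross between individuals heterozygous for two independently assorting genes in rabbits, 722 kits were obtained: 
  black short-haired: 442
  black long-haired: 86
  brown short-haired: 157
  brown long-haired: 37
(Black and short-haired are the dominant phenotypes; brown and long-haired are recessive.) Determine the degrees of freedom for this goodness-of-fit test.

3

A dihybrid F₂ with independent assortment and complete dominance at both loci gives a 9:3:3:1 phenotypic ratio.
A goodness-of-fit test with 4 phenotype classes has df = 4 − 1 = 3.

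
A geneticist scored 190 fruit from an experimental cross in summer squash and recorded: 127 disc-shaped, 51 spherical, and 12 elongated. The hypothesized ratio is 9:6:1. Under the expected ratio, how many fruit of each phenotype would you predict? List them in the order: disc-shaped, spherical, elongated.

106.875, 71.25, 11.875

Under the 9:6:1 hypothesis (Σ ratio = 16, N = 190):
  disc-shaped: 190 × 9/16 = 106.875
  spherical: 190 × 6/16 = 71.25
  elongated: 190 × 1/16 = 11.875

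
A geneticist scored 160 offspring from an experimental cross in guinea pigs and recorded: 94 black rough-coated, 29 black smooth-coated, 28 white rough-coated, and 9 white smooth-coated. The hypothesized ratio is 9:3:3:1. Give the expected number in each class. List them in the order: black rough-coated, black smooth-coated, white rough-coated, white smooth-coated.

Expected counts for N = 160 under a 9:3:3:1 ratio (total parts = 16):
  black rough-coated: 160 × 9/16 = 90
  black smooth-coated: 160 × 3/16 = 30
  white rough-coated: 160 × 3/16 = 30
  white smooth-coated: 160 × 1/16 = 10

90, 30, 30, 10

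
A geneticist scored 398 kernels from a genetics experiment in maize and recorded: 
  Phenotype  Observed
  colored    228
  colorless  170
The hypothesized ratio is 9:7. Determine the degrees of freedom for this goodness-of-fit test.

1

A goodness-of-fit test with 2 phenotype classes has df = 2 − 1 = 1.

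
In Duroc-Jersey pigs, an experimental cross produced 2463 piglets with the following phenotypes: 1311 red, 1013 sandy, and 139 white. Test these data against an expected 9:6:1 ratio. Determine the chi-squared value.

The 9:6:1 ratio has 16 parts, so with N = 2463 the expected counts are:
  red: 2463 × 9/16 = 1385.4375
  sandy: 2463 × 6/16 = 923.625
  white: 2463 × 1/16 = 153.9375
χ² = Σ (O − E)² / E
  red: (1311 − 1385.4375)² / 1385.4375 = 3.9994
  sandy: (1013 − 923.625)² / 923.625 = 8.6484
  white: (139 − 153.9375)² / 153.9375 = 1.4495
χ² = 3.9994 + 8.6484 + 1.4495 = 14.0973 ≈ 14.097

14.097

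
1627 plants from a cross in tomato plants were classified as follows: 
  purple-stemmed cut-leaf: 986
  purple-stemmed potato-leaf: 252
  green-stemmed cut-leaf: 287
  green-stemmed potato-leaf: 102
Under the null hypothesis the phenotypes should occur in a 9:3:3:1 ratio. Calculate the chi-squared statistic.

15.779

Total ratio parts = 16. Expected numbers out of 1627:
  purple-stemmed cut-leaf: 1627 × 9/16 = 915.1875
  purple-stemmed potato-leaf: 1627 × 3/16 = 305.0625
  green-stemmed cut-leaf: 1627 × 3/16 = 305.0625
  green-stemmed potato-leaf: 1627 × 1/16 = 101.6875
χ² = Σ (O − E)² / E
  purple-stemmed cut-leaf: (986 − 915.1875)² / 915.1875 = 5.4791
  purple-stemmed potato-leaf: (252 − 305.0625)² / 305.0625 = 9.2297
  green-stemmed cut-leaf: (287 − 305.0625)² / 305.0625 = 1.0695
  green-stemmed potato-leaf: (102 − 101.6875)² / 101.6875 = 0.0010
χ² = 5.4791 + 9.2297 + 1.0695 + 0.0010 = 15.7793 ≈ 15.779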